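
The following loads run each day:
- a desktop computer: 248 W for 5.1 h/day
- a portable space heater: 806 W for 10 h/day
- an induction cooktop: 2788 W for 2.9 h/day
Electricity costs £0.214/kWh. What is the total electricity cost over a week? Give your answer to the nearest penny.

£26.08

desktop computer: 248 W × 5.1 h × 7 d = 8,854 Wh = 8.854 kWh
portable space heater: 806 W × 10 h × 7 d = 56,420 Wh = 56.42 kWh
induction cooktop: 2788 W × 2.9 h × 7 d = 56,596 Wh = 56.6 kWh
Total energy = 8.854 + 56.42 + 56.6 = 121.9 kWh
Cost = 121.9 kWh × £0.214 = £26.08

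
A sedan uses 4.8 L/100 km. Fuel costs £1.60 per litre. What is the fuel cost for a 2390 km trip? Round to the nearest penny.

Fuel = 4.8 L/100 km × 2390 km / 100 = 114.7 L
Cost = 114.7 L × £1.60/L = £183.55

£183.55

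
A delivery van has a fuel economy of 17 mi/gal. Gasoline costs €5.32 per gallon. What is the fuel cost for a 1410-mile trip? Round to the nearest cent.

Fuel = 1410 mi / 17 mpg = 82.94 gal
Cost = 82.94 gal × €5.32/gal = €441.25

€441.25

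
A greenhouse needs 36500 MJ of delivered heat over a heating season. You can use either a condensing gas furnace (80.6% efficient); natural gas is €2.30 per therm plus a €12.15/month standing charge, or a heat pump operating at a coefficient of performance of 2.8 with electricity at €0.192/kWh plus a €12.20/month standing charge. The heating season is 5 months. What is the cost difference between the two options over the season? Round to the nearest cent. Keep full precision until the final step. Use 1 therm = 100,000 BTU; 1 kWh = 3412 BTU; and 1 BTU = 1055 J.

Heat load = 36500 MJ = 36,500,000,000 J / 1055 = 34,597,156 BTU
Gas: input = 34,597,156 / 0.806 = 42,924,512 BTU = 429.2 therm → 429.2 × €2.30 = €987.26; + 5 × €12.15 standing = €1,048.01
Heat pump: 34,597,156 BTU / 3412 = 10,140 kWh heat; / 2.8 = 3,621 kWh in → × €0.192 = €695.30; + 5 × €12.20 standing = €756.30
Difference = |€1,048.01 − €756.30| = €291.71

€291.71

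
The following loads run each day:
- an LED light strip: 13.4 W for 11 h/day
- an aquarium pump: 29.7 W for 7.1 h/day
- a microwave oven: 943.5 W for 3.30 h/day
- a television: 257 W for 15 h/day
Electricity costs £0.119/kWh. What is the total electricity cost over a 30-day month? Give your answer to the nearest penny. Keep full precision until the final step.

£26.16

LED light strip: 13.4 W × 11 h × 30 d = 4,422 Wh = 4.422 kWh
aquarium pump: 29.7 W × 7.1 h × 30 d = 6,326 Wh = 6.326 kWh
microwave oven: 943.5 W × 3.30 h × 30 d = 93,406 Wh = 93.41 kWh
television: 257 W × 15 h × 30 d = 115,650 Wh = 115.7 kWh
Total energy = 4.422 + 6.326 + 93.41 + 115.7 = 219.8 kWh
Cost = 219.8 kWh × £0.119 = £26.16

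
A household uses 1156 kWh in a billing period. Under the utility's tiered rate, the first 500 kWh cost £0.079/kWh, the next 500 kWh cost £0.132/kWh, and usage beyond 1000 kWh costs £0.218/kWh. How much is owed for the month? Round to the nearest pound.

First 500 kWh × £0.079 = £39.50
Next 500 kWh × £0.132 = £66.00
Remaining 156 kWh × £0.218 = £34.01
Total = £139.51 ≈ £140

£140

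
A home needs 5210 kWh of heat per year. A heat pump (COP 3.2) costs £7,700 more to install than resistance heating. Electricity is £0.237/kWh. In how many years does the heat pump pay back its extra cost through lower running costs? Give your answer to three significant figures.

9.07 years

Resistance: 5210 kWh × £0.237 = £1,234.77/yr
Heat pump: 5210 / 3.2 = 1628 kWh in → × £0.237 = £385.87/yr
Annual savings = £848.90
Payback = £7,700 / £848.90 = 9.07 years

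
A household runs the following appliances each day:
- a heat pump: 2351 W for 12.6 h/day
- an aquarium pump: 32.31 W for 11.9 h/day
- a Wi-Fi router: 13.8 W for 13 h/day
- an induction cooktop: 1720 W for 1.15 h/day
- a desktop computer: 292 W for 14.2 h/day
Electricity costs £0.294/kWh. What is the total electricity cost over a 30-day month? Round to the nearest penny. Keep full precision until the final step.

heat pump: 2351 W × 12.6 h × 30 d = 888,678 Wh = 888.7 kWh
aquarium pump: 32.31 W × 11.9 h × 30 d = 11,535 Wh = 11.53 kWh
Wi-Fi router: 13.8 W × 13 h × 30 d = 5,382 Wh = 5.382 kWh
induction cooktop: 1720 W × 1.15 h × 30 d = 59,340 Wh = 59.34 kWh
desktop computer: 292 W × 14.2 h × 30 d = 124,392 Wh = 124.4 kWh
Total energy = 888.7 + 11.53 + 5.382 + 59.34 + 124.4 = 1,089 kWh
Cost = 1,089 kWh × £0.294 = £320.26

£320.26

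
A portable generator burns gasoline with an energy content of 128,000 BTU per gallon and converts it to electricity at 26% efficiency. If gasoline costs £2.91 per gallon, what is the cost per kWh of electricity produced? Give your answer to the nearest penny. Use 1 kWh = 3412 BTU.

Electrical output per gallon = 128,000 BTU × 0.26 / 3412 BTU/kWh = 9.754 kWh
Cost per kWh = £2.91 / 9.754 kWh = £0.298

£0.30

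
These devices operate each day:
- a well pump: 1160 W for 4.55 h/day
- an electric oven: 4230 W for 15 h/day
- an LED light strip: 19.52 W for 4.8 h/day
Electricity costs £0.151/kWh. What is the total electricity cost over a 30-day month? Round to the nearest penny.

well pump: 1160 W × 4.55 h × 30 d = 158,340 Wh = 158.3 kWh
electric oven: 4230 W × 15 h × 30 d = 1,903,500 Wh = 1,904 kWh
LED light strip: 19.52 W × 4.8 h × 30 d = 2,811 Wh = 2.811 kWh
Total energy = 158.3 + 1,904 + 2.811 = 2,065 kWh
Cost = 2,065 kWh × £0.151 = £311.76

£311.76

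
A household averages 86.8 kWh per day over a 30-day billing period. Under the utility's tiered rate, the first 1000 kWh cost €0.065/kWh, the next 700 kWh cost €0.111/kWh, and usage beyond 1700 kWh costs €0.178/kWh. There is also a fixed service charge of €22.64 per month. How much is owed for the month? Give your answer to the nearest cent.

€326.25

Usage = 86.8 kWh/day × 30 days = 2604 kWh
First 1000 kWh × €0.065 = €65.00
Next 700 kWh × €0.111 = €77.70
Remaining 904 kWh × €0.178 = €160.91
Energy charge = €303.61; + service €22.64 = €326.25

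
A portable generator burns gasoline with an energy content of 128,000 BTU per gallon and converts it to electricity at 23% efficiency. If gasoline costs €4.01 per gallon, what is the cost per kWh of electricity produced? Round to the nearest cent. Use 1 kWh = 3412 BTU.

Electrical output per gallon = 128,000 BTU × 0.23 / 3412 BTU/kWh = 8.628 kWh
Cost per kWh = €4.01 / 8.628 kWh = €0.465

€0.46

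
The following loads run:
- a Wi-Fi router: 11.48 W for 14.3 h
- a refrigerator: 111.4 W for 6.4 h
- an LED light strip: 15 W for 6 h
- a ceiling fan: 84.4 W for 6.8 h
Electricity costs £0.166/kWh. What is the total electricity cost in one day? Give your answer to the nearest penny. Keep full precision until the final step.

£0.26

Wi-Fi router: 11.48 W × 14.3 h = 164 Wh = 0.1642 kWh
refrigerator: 111.4 W × 6.4 h = 713 Wh = 0.713 kWh
LED light strip: 15 W × 6 h = 90 Wh = 0.09 kWh
ceiling fan: 84.4 W × 6.8 h = 574 Wh = 0.5739 kWh
Total energy = 0.1642 + 0.713 + 0.09 + 0.5739 = 1.541 kWh
Cost = 1.541 kWh × £0.166 = £0.26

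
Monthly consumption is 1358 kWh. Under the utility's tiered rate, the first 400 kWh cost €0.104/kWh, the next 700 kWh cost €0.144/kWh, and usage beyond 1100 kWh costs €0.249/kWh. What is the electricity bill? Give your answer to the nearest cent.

€206.64

First 400 kWh × €0.104 = €41.60
Next 700 kWh × €0.144 = €100.80
Remaining 258 kWh × €0.249 = €64.24
Total = €206.64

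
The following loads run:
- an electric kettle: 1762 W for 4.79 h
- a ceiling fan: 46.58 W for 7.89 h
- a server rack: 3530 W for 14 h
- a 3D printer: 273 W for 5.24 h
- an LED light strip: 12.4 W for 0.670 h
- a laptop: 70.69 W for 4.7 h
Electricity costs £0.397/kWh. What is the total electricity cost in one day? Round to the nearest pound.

electric kettle: 1762 W × 4.79 h = 8,440 Wh = 8.44 kWh
ceiling fan: 46.58 W × 7.89 h = 368 Wh = 0.3675 kWh
server rack: 3530 W × 14 h = 49,420 Wh = 49.42 kWh
3D printer: 273 W × 5.24 h = 1,431 Wh = 1.431 kWh
LED light strip: 12.4 W × 0.670 h = 8 Wh = 0.008308 kWh
laptop: 70.69 W × 4.7 h = 332 Wh = 0.3322 kWh
Total energy = 8.44 + 0.3675 + 49.42 + 1.431 + 0.008308 + 0.3322 = 60 kWh
Cost = 60 kWh × £0.397 = £23.82 ≈ £24

£24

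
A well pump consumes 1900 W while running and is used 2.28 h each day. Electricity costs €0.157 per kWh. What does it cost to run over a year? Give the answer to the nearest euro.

€248

Energy = 1900 W × 2.28 h/day × 365 days = 1,581,180 Wh = 1,581 kWh
Cost = 1,581 kWh × €0.157/kWh = €248.25 ≈ €248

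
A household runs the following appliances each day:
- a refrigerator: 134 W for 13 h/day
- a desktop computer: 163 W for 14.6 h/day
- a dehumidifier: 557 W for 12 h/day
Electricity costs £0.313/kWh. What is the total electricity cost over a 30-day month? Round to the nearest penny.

refrigerator: 134 W × 13 h × 30 d = 52,260 Wh = 52.26 kWh
desktop computer: 163 W × 14.6 h × 30 d = 71,394 Wh = 71.39 kWh
dehumidifier: 557 W × 12 h × 30 d = 200,520 Wh = 200.5 kWh
Total energy = 52.26 + 71.39 + 200.5 = 324.2 kWh
Cost = 324.2 kWh × £0.313 = £101.47

£101.47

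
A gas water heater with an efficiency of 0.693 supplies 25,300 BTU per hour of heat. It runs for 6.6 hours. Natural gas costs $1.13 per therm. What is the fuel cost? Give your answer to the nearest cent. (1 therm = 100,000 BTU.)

Heat delivered = 25,300 BTU/h × 6.6 h = 166,980 BTU
Gas input = 166,980 / 0.693 = 240,952 BTU
= 240,952 / 100,000 = 2.41 therm
Cost = 2.41 × $1.13/therm = $2.72

$2.72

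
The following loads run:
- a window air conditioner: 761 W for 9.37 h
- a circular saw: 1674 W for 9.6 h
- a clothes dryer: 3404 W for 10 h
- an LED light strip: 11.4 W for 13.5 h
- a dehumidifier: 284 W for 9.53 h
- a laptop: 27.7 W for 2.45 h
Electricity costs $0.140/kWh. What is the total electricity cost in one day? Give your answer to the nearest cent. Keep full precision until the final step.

window air conditioner: 761 W × 9.37 h = 7,131 Wh = 7.131 kWh
circular saw: 1674 W × 9.6 h = 16,070 Wh = 16.07 kWh
clothes dryer: 3404 W × 10 h = 34,040 Wh = 34.04 kWh
LED light strip: 11.4 W × 13.5 h = 154 Wh = 0.1539 kWh
dehumidifier: 284 W × 9.53 h = 2,707 Wh = 2.707 kWh
laptop: 27.7 W × 2.45 h = 68 Wh = 0.06787 kWh
Total energy = 7.131 + 16.07 + 34.04 + 0.1539 + 2.707 + 0.06787 = 60.17 kWh
Cost = 60.17 kWh × $0.140 = $8.42

$8.42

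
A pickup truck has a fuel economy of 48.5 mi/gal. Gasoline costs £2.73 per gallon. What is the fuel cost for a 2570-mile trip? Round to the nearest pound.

£145

Fuel = 2570 mi / 48.5 mpg = 52.99 gal
Cost = 52.99 gal × £2.73/gal = £144.66 ≈ £145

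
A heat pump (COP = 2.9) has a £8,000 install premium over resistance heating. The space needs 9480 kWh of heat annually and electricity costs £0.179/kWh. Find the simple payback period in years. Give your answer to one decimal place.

7.2 years

Resistance: 9480 kWh × £0.179 = £1,696.92/yr
Heat pump: 9480 / 2.9 = 3269 kWh in → × £0.179 = £585.14/yr
Annual savings = £1,111.78
Payback = £8,000 / £1,111.78 = 7.2 years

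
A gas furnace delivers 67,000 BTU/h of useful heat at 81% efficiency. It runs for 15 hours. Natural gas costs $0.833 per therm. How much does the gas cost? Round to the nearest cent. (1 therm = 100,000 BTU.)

$10.34

Heat delivered = 67,000 BTU/h × 15 h = 1,005,000 BTU
Gas input = 1,005,000 / 0.81 = 1,240,741 BTU
= 1,240,741 / 100,000 = 12.41 therm
Cost = 12.41 × $0.833/therm = $10.34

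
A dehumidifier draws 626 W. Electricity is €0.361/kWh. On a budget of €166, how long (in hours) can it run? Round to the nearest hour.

735 h

Energy budget = €166 / €0.361 per kWh = 459.8 kWh = 459,834 Wh
Runtime = 459,834 Wh / 626 W = 734.6 h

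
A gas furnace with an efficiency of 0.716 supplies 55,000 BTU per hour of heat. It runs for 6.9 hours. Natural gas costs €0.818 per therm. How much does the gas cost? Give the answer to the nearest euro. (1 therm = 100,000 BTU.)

Heat delivered = 55,000 BTU/h × 6.9 h = 379,500 BTU
Gas input = 379,500 / 0.716 = 530,028 BTU
= 530,028 / 100,000 = 5.3 therm
Cost = 5.3 × €0.818/therm = €4.34 ≈ €4

€4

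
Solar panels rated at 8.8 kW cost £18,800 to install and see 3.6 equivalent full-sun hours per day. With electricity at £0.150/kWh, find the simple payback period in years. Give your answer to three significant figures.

10.8 years

Daily generation = 8.8 kW × 3.6 h = 31.68 kWh
Annual generation = 31.68 × 365 = 11563 kWh
Annual savings = 11563 × £0.150 = £1,734.48
Payback = £18,800 / £1,734.48 = 10.8 years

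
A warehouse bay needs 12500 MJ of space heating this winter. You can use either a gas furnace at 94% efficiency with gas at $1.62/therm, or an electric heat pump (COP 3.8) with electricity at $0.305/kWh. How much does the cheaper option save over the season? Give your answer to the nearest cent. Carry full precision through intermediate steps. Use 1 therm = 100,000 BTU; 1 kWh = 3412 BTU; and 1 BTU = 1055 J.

$74.52

Heat load = 12500 MJ = 12,500,000,000 J / 1055 = 11,848,341 BTU
Gas: input = 11,848,341 / 0.94 = 12,604,618 BTU = 126 therm → 126 × $1.62 = $204.19
Heat pump: 11,848,341 BTU / 3412 = 3,473 kWh heat; / 3.8 = 913.8 kWh in → × $0.305 = $278.72
Difference = |$204.19 − $278.72| = $74.52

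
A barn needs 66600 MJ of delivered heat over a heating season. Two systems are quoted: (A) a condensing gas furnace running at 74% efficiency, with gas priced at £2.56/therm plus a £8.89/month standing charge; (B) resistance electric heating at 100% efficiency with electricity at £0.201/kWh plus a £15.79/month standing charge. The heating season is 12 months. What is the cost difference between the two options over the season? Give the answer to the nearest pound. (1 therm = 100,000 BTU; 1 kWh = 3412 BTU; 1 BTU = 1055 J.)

£1618

Heat load = 66600 MJ = 66,600,000,000 J / 1055 = 63,127,962 BTU
Gas: input = 63,127,962 / 0.74 = 85,308,057 BTU = 853.1 therm → 853.1 × £2.56 = £2,183.89; + 12 × £8.89 standing = £2,290.57
Electric: 63,127,962 BTU / 3412 = 18,500 kWh → × £0.201 = £3,718.85; + 12 × £15.79 standing = £3,908.33
Difference = |£2,290.57 − £3,908.33| = £1,617.76 ≈ £1618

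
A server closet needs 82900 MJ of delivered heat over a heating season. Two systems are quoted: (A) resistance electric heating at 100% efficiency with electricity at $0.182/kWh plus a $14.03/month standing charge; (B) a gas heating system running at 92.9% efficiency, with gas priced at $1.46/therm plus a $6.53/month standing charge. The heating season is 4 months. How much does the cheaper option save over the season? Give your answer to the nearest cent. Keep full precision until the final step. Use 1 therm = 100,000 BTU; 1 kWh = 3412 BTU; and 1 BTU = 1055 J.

Heat load = 82900 MJ = 82,900,000,000 J / 1055 = 78,578,199 BTU
Gas: input = 78,578,199 / 0.929 = 84,583,637 BTU = 845.8 therm → 845.8 × $1.46 = $1,234.92; + 4 × $6.53 standing = $1,261.04
Electric: 78,578,199 BTU / 3412 = 23,030 kWh → × $0.182 = $4,191.45; + 4 × $14.03 standing = $4,247.57
Difference = |$1,261.04 − $4,247.57| = $2,986.53

$2986.53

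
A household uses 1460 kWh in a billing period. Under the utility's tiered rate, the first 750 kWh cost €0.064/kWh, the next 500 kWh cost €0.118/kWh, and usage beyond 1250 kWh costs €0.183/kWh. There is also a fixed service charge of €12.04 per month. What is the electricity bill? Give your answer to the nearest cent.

€157.47

First 750 kWh × €0.064 = €48.00
Next 500 kWh × €0.118 = €59.00
Remaining 210 kWh × €0.183 = €38.43
Energy charge = €145.43; + service €12.04 = €157.47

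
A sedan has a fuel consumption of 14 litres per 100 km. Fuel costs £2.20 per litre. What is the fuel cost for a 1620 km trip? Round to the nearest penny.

Fuel = 14 L/100 km × 1620 km / 100 = 226.8 L
Cost = 226.8 L × £2.20/L = £498.96

£498.96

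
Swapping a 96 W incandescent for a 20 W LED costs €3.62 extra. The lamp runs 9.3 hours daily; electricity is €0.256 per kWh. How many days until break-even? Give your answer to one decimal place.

20.0 days

Power saved = 96 − 20 = 76 W
Daily energy saved = 76 W × 9.3 h = 706.8 Wh = 0.7068 kWh
Daily savings = 0.7068 × €0.256 = €0.1809
Payback = €3.62 / €0.1809 per day = 20.01 days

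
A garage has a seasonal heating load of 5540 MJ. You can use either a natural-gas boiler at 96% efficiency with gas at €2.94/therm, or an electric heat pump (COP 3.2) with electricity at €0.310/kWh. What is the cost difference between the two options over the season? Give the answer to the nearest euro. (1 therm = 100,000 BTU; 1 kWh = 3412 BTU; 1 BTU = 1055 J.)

Heat load = 5540 MJ = 5,540,000,000 J / 1055 = 5,251,185 BTU
Gas: input = 5,251,185 / 0.96 = 5,469,984 BTU = 54.7 therm → 54.7 × €2.94 = €160.82
Heat pump: 5,251,185 BTU / 3412 = 1,539 kWh heat; / 3.2 = 480.9 kWh in → × €0.310 = €149.09
Difference = |€160.82 − €149.09| = €11.72 ≈ €12

€12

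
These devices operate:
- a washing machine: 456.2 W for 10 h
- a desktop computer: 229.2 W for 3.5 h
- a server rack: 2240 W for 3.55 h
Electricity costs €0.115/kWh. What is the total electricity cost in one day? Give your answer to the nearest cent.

€1.53

washing machine: 456.2 W × 10 h = 4,562 Wh = 4.562 kWh
desktop computer: 229.2 W × 3.5 h = 802 Wh = 0.8022 kWh
server rack: 2240 W × 3.55 h = 7,952 Wh = 7.952 kWh
Total energy = 4.562 + 0.8022 + 7.952 = 13.32 kWh
Cost = 13.32 kWh × €0.115 = €1.53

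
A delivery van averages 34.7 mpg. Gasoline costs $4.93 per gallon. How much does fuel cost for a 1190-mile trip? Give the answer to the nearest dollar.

$169

Fuel = 1190 mi / 34.7 mpg = 34.29 gal
Cost = 34.29 gal × $4.93/gal = $169.07 ≈ $169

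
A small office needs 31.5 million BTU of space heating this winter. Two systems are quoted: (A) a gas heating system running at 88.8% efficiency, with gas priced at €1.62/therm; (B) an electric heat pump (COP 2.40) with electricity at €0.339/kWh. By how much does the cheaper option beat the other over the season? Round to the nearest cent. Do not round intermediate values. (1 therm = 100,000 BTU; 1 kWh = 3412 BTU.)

€729.38

Heat load = 31.5 × 10⁶ BTU = 31,500,000 BTU
Gas: input = 31,500,000 / 0.888 = 35,472,973 BTU = 354.7 therm → 354.7 × €1.62 = €574.66
Heat pump: 31,500,000 BTU / 3412 = 9,232 kWh heat; / 2.40 = 3,847 kWh in → × €0.339 = €1,304.04
Difference = |€574.66 − €1,304.04| = €729.38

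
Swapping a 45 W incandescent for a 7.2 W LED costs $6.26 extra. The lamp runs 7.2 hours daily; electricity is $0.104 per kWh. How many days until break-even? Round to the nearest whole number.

Power saved = 45 − 7.2 = 37.8 W
Daily energy saved = 37.8 W × 7.2 h = 272.2 Wh = 0.27216 kWh
Daily savings = 0.27216 × $0.104 = $0.0283
Payback = $6.26 / $0.0283 per day = 221.2 days

221 days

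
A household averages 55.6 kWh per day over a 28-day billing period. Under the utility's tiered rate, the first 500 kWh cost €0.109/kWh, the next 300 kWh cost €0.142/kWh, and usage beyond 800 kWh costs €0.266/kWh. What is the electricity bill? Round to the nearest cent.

€298.41

Usage = 55.6 kWh/day × 28 days = 1556.8 kWh
First 500 kWh × €0.109 = €54.50
Next 300 kWh × €0.142 = €42.60
Remaining 756.8 kWh × €0.266 = €201.31
Total = €298.41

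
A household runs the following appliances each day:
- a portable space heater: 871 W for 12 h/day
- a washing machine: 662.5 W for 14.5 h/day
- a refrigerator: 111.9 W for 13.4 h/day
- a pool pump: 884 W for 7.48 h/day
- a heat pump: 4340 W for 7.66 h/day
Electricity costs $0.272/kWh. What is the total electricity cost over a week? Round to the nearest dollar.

$117

portable space heater: 871 W × 12 h × 7 d = 73,164 Wh = 73.16 kWh
washing machine: 662.5 W × 14.5 h × 7 d = 67,244 Wh = 67.24 kWh
refrigerator: 111.9 W × 13.4 h × 7 d = 10,496 Wh = 10.5 kWh
pool pump: 884 W × 7.48 h × 7 d = 46,286 Wh = 46.29 kWh
heat pump: 4340 W × 7.66 h × 7 d = 232,711 Wh = 232.7 kWh
Total energy = 73.16 + 67.24 + 10.5 + 46.29 + 232.7 = 429.9 kWh
Cost = 429.9 kWh × $0.272 = $116.93 ≈ $117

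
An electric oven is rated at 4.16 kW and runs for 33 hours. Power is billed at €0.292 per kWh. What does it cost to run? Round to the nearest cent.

€40.09

Energy = 4160 W × 33 h = 137,280 Wh = 137.3 kWh
Cost = 137.3 kWh × €0.292/kWh = €40.09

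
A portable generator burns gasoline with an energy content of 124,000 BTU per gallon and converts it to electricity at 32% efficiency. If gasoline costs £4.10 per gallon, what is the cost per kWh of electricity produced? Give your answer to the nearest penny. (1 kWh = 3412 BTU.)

Electrical output per gallon = 124,000 BTU × 0.32 / 3412 BTU/kWh = 11.63 kWh
Cost per kWh = £4.10 / 11.63 kWh = £0.353

£0.35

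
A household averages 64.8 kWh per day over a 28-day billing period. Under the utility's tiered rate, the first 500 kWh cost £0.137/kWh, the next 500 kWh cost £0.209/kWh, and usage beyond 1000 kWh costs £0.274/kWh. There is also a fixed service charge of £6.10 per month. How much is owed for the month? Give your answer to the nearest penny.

Usage = 64.8 kWh/day × 28 days = 1814.4 kWh
First 500 kWh × £0.137 = £68.50
Next 500 kWh × £0.209 = £104.50
Remaining 814.4 kWh × £0.274 = £223.15
Energy charge = £396.15; + service £6.10 = £402.25

£402.25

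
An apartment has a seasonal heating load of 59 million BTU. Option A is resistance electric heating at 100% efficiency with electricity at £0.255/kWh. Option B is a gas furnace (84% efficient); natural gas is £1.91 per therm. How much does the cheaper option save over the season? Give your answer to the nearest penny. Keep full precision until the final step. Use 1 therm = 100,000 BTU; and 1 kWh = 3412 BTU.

£3067.89

Heat load = 59 × 10⁶ BTU = 59,000,000 BTU
Gas: input = 59,000,000 / 0.84 = 70,238,095 BTU = 702.4 therm → 702.4 × £1.91 = £1,341.55
Electric: 59,000,000 BTU / 3412 = 17,290 kWh → × £0.255 = £4,409.44
Difference = |£1,341.55 − £4,409.44| = £3,067.89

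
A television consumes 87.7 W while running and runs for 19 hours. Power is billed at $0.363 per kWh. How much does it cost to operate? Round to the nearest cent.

Energy = 87.7 W × 19 h = 1,666 Wh = 1.666 kWh
Cost = 1.666 kWh × $0.363/kWh = $0.60

$0.60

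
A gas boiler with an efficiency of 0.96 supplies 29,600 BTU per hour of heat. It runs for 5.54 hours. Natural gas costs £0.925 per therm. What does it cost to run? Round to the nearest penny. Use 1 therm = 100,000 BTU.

Heat delivered = 29,600 BTU/h × 5.54 h = 163,984 BTU
Gas input = 163,984 / 0.96 = 170,817 BTU
= 170,817 / 100,000 = 1.708 therm
Cost = 1.708 × £0.925/therm = £1.58

£1.58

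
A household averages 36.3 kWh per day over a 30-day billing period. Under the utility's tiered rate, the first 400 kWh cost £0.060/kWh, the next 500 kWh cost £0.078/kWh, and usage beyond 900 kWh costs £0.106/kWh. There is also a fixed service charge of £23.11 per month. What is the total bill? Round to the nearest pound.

Usage = 36.3 kWh/day × 30 days = 1089 kWh
First 400 kWh × £0.060 = £24.00
Next 500 kWh × £0.078 = £39.00
Remaining 189 kWh × £0.106 = £20.03
Energy charge = £83.03; + service £23.11 = £106.14 ≈ £106

£106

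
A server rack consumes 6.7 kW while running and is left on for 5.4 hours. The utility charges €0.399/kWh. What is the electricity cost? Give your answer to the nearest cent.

Energy = 6700 W × 5.4 h = 36,180 Wh = 36.18 kWh
Cost = 36.18 kWh × €0.399/kWh = €14.44

€14.44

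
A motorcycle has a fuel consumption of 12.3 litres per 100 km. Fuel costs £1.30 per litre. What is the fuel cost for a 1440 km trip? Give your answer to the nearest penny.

Fuel = 12.3 L/100 km × 1440 km / 100 = 177.1 L
Cost = 177.1 L × £1.30/L = £230.26

£230.26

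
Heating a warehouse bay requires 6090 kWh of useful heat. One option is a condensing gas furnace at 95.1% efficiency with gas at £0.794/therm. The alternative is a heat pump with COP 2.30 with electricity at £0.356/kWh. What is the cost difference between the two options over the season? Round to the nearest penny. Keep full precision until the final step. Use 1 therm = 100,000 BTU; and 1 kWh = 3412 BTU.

Heat load = 6090 kWh × 3412 = 20,779,080 BTU
Gas: input = 20,779,080 / 0.951 = 21,849,716 BTU = 218.5 therm → 218.5 × £0.794 = £173.49
Heat pump: 20,779,080 BTU / 3412 = 6,090 kWh heat; / 2.30 = 2,648 kWh in → × £0.356 = £942.63
Difference = |£173.49 − £942.63| = £769.14

£769.14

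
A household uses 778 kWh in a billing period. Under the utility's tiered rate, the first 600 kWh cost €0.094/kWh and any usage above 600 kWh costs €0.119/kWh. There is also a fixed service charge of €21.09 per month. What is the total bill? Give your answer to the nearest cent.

First 600 kWh × €0.094 = €56.40
Remaining 178 kWh × €0.119 = €21.18
Energy charge = €77.58; + service €21.09 = €98.67

€98.67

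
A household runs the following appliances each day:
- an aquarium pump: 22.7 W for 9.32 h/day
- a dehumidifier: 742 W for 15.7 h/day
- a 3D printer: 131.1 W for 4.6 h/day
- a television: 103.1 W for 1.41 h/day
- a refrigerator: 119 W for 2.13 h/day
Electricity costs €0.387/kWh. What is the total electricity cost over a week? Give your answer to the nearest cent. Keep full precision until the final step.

€34.85

aquarium pump: 22.7 W × 9.32 h × 7 d = 1,481 Wh = 1.481 kWh
dehumidifier: 742 W × 15.7 h × 7 d = 81,546 Wh = 81.55 kWh
3D printer: 131.1 W × 4.6 h × 7 d = 4,221 Wh = 4.221 kWh
television: 103.1 W × 1.41 h × 7 d = 1,018 Wh = 1.018 kWh
refrigerator: 119 W × 2.13 h × 7 d = 1,774 Wh = 1.774 kWh
Total energy = 1.481 + 81.55 + 4.221 + 1.018 + 1.774 = 90.04 kWh
Cost = 90.04 kWh × €0.387 = €34.85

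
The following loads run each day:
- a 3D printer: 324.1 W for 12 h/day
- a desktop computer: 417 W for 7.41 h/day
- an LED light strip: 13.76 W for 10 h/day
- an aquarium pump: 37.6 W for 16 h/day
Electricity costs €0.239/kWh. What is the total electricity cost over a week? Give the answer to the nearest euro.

€13

3D printer: 324.1 W × 12 h × 7 d = 27,224 Wh = 27.22 kWh
desktop computer: 417 W × 7.41 h × 7 d = 21,630 Wh = 21.63 kWh
LED light strip: 13.76 W × 10 h × 7 d = 963 Wh = 0.9632 kWh
aquarium pump: 37.6 W × 16 h × 7 d = 4,211 Wh = 4.211 kWh
Total energy = 27.22 + 21.63 + 0.9632 + 4.211 = 54.03 kWh
Cost = 54.03 kWh × €0.239 = €12.91 ≈ €13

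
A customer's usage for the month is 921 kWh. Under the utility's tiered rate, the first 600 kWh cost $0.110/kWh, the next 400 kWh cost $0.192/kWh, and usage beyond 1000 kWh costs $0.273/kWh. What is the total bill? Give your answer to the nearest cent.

$127.63

First 600 kWh × $0.110 = $66.00
Next 321 kWh × $0.192 = $61.63
Remaining tier: 0 kWh (not reached)
Total = $127.63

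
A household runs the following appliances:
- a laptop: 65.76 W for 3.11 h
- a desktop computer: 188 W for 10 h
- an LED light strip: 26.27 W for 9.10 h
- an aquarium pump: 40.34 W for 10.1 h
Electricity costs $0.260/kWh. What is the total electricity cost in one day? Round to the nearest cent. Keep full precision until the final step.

laptop: 65.76 W × 3.11 h = 205 Wh = 0.2045 kWh
desktop computer: 188 W × 10 h = 1,880 Wh = 1.88 kWh
LED light strip: 26.27 W × 9.10 h = 239 Wh = 0.2391 kWh
aquarium pump: 40.34 W × 10.1 h = 407 Wh = 0.4074 kWh
Total energy = 0.2045 + 1.88 + 0.2391 + 0.4074 = 2.731 kWh
Cost = 2.731 kWh × $0.260 = $0.71

$0.71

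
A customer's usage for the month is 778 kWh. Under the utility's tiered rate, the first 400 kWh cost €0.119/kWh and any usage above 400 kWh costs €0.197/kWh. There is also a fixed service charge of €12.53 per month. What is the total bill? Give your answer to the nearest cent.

First 400 kWh × €0.119 = €47.60
Remaining 378 kWh × €0.197 = €74.47
Energy charge = €122.07; + service €12.53 = €134.60

€134.60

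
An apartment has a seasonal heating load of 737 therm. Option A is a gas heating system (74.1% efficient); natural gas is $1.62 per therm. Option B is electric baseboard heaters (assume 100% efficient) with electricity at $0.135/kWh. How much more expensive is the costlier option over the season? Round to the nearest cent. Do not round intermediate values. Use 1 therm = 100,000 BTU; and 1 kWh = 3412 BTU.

Heat load = 737 therm × 100,000 = 73,700,000 BTU
Gas: input = 73,700,000 / 0.741 = 99,460,189 BTU = 994.6 therm → 994.6 × $1.62 = $1,611.26
Electric: 73,700,000 BTU / 3412 = 21,600 kWh → × $0.135 = $2,916.03
Difference = |$1,611.26 − $2,916.03| = $1,304.78

$1304.78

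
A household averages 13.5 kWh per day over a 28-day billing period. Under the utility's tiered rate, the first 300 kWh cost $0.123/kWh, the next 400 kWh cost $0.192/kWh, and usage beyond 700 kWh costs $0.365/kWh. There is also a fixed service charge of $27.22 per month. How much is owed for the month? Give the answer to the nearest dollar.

$79

Usage = 13.5 kWh/day × 28 days = 378 kWh
First 300 kWh × $0.123 = $36.90
Next 78 kWh × $0.192 = $14.98
Remaining tier: 0 kWh (not reached)
Energy charge = $51.88; + service $27.22 = $79.10 ≈ $79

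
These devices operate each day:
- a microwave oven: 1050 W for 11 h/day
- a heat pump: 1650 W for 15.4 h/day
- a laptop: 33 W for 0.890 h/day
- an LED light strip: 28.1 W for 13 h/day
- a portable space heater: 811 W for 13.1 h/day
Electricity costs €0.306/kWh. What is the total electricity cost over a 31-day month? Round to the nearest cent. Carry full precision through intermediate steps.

microwave oven: 1050 W × 11 h × 31 d = 358,050 Wh = 358.1 kWh
heat pump: 1650 W × 15.4 h × 31 d = 787,710 Wh = 787.7 kWh
laptop: 33 W × 0.890 h × 31 d = 910 Wh = 0.9105 kWh
LED light strip: 28.1 W × 13 h × 31 d = 11,324 Wh = 11.32 kWh
portable space heater: 811 W × 13.1 h × 31 d = 329,347 Wh = 329.3 kWh
Total energy = 358.1 + 787.7 + 0.9105 + 11.32 + 329.3 = 1,487 kWh
Cost = 1,487 kWh × €0.306 = €455.13

€455.13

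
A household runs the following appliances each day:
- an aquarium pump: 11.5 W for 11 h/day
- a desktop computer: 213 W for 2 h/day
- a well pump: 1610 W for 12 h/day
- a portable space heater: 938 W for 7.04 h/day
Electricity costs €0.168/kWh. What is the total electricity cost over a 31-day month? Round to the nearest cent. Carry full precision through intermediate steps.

€137.89

aquarium pump: 11.5 W × 11 h × 31 d = 3,922 Wh = 3.921 kWh
desktop computer: 213 W × 2 h × 31 d = 13,206 Wh = 13.21 kWh
well pump: 1610 W × 12 h × 31 d = 598,920 Wh = 598.9 kWh
portable space heater: 938 W × 7.04 h × 31 d = 204,709 Wh = 204.7 kWh
Total energy = 3.921 + 13.21 + 598.9 + 204.7 = 820.8 kWh
Cost = 820.8 kWh × €0.168 = €137.89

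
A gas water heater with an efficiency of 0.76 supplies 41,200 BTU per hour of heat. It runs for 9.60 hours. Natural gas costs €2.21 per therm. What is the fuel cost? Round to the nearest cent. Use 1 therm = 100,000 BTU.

Heat delivered = 41,200 BTU/h × 9.60 h = 395,520 BTU
Gas input = 395,520 / 0.76 = 520,421 BTU
= 520,421 / 100,000 = 5.204 therm
Cost = 5.204 × €2.21/therm = €11.50

€11.50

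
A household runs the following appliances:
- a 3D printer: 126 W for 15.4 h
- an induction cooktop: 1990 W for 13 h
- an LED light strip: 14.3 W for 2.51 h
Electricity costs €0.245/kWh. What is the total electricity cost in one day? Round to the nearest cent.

€6.82

3D printer: 126 W × 15.4 h = 1,940 Wh = 1.94 kWh
induction cooktop: 1990 W × 13 h = 25,870 Wh = 25.87 kWh
LED light strip: 14.3 W × 2.51 h = 36 Wh = 0.03589 kWh
Total energy = 1.94 + 25.87 + 0.03589 = 27.85 kWh
Cost = 27.85 kWh × €0.245 = €6.82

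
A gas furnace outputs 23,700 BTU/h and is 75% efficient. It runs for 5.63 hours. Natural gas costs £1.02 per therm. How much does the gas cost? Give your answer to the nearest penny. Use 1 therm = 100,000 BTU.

Heat delivered = 23,700 BTU/h × 5.63 h = 133,431 BTU
Gas input = 133,431 / 0.75 = 177,908 BTU
= 177,908 / 100,000 = 1.779 therm
Cost = 1.779 × £1.02/therm = £1.81

£1.81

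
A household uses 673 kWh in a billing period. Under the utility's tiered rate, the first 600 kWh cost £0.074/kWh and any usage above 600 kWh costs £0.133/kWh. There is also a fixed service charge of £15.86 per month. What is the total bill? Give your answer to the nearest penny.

First 600 kWh × £0.074 = £44.40
Remaining 73 kWh × £0.133 = £9.71
Energy charge = £54.11; + service £15.86 = £69.97

£69.97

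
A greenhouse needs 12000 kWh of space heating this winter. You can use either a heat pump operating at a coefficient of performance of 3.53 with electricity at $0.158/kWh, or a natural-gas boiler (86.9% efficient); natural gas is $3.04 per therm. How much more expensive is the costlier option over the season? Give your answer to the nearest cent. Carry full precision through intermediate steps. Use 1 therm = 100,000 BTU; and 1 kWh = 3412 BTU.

$895.22

Heat load = 12000 kWh × 3412 = 40,944,000 BTU
Gas: input = 40,944,000 / 0.869 = 47,116,226 BTU = 471.2 therm → 471.2 × $3.04 = $1,432.33
Heat pump: 40,944,000 BTU / 3412 = 12,000 kWh heat; / 3.53 = 3,399 kWh in → × $0.158 = $537.11
Difference = |$1,432.33 − $537.11| = $895.22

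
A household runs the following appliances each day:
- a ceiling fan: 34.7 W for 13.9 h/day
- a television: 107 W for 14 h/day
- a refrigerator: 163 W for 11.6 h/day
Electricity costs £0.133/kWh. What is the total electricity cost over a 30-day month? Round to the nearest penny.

£15.45

ceiling fan: 34.7 W × 13.9 h × 30 d = 14,470 Wh = 14.47 kWh
television: 107 W × 14 h × 30 d = 44,940 Wh = 44.94 kWh
refrigerator: 163 W × 11.6 h × 30 d = 56,724 Wh = 56.72 kWh
Total energy = 14.47 + 44.94 + 56.72 = 116.1 kWh
Cost = 116.1 kWh × £0.133 = £15.45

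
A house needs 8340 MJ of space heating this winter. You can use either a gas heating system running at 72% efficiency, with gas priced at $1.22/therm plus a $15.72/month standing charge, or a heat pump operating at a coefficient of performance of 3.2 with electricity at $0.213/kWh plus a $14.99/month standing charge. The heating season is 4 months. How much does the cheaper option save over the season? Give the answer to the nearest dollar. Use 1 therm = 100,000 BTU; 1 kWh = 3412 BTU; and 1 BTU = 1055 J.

$17

Heat load = 8340 MJ = 8,340,000,000 J / 1055 = 7,905,213 BTU
Gas: input = 7,905,213 / 0.72 = 10,979,463 BTU = 109.8 therm → 109.8 × $1.22 = $133.95; + 4 × $15.72 standing = $196.83
Heat pump: 7,905,213 BTU / 3412 = 2,317 kWh heat; / 3.2 = 724 kWh in → × $0.213 = $154.22; + 4 × $14.99 standing = $214.18
Difference = |$196.83 − $214.18| = $17.35 ≈ $17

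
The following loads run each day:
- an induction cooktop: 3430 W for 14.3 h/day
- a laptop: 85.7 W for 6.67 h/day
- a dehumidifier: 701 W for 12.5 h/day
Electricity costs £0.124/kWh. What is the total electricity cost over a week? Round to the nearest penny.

£50.68

induction cooktop: 3430 W × 14.3 h × 7 d = 343,343 Wh = 343.3 kWh
laptop: 85.7 W × 6.67 h × 7 d = 4,001 Wh = 4.001 kWh
dehumidifier: 701 W × 12.5 h × 7 d = 61,338 Wh = 61.34 kWh
Total energy = 343.3 + 4.001 + 61.34 = 408.7 kWh
Cost = 408.7 kWh × £0.124 = £50.68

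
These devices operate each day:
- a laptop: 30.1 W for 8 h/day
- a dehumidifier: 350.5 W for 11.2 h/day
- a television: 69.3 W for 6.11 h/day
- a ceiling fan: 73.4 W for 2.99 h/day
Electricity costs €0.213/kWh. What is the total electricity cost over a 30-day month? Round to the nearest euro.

laptop: 30.1 W × 8 h × 30 d = 7,224 Wh = 7.224 kWh
dehumidifier: 350.5 W × 11.2 h × 30 d = 117,768 Wh = 117.8 kWh
television: 69.3 W × 6.11 h × 30 d = 12,703 Wh = 12.7 kWh
ceiling fan: 73.4 W × 2.99 h × 30 d = 6,584 Wh = 6.584 kWh
Total energy = 7.224 + 117.8 + 12.7 + 6.584 = 144.3 kWh
Cost = 144.3 kWh × €0.213 = €30.73 ≈ €31

€31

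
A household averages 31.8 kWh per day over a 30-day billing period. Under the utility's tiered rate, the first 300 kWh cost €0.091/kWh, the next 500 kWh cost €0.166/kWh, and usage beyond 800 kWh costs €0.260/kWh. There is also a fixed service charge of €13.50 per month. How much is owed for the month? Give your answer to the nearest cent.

Usage = 31.8 kWh/day × 30 days = 954 kWh
First 300 kWh × €0.091 = €27.30
Next 500 kWh × €0.166 = €83.00
Remaining 154 kWh × €0.260 = €40.04
Energy charge = €150.34; + service €13.50 = €163.84

€163.84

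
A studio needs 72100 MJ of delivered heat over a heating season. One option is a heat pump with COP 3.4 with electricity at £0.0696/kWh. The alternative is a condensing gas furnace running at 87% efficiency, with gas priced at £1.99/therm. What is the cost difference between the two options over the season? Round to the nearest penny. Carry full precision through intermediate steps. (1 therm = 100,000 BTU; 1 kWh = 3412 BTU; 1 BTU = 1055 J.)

£1153.19

Heat load = 72100 MJ = 72,100,000,000 J / 1055 = 68,341,232 BTU
Gas: input = 68,341,232 / 0.87 = 78,553,140 BTU = 785.5 therm → 785.5 × £1.99 = £1,563.21
Heat pump: 68,341,232 BTU / 3412 = 20,030 kWh heat; / 3.4 = 5,891 kWh in → × £0.0696 = £410.02
Difference = |£1,563.21 − £410.02| = £1,153.19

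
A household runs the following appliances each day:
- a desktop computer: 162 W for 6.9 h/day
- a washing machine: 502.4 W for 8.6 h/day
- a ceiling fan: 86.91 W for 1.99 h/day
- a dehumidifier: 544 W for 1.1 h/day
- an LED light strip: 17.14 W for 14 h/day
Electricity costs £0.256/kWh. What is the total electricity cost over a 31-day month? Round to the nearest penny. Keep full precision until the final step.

£51.19

desktop computer: 162 W × 6.9 h × 31 d = 34,652 Wh = 34.65 kWh
washing machine: 502.4 W × 8.6 h × 31 d = 133,940 Wh = 133.9 kWh
ceiling fan: 86.91 W × 1.99 h × 31 d = 5,361 Wh = 5.361 kWh
dehumidifier: 544 W × 1.1 h × 31 d = 18,550 Wh = 18.55 kWh
LED light strip: 17.14 W × 14 h × 31 d = 7,439 Wh = 7.439 kWh
Total energy = 34.65 + 133.9 + 5.361 + 18.55 + 7.439 = 199.9 kWh
Cost = 199.9 kWh × £0.256 = £51.19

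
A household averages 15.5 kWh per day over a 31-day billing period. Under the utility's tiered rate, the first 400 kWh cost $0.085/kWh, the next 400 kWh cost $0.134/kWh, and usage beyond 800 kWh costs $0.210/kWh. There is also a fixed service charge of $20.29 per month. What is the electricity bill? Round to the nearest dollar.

$65

Usage = 15.5 kWh/day × 31 days = 480.5 kWh
First 400 kWh × $0.085 = $34.00
Next 80.5 kWh × $0.134 = $10.79
Remaining tier: 0 kWh (not reached)
Energy charge = $44.79; + service $20.29 = $65.08 ≈ $65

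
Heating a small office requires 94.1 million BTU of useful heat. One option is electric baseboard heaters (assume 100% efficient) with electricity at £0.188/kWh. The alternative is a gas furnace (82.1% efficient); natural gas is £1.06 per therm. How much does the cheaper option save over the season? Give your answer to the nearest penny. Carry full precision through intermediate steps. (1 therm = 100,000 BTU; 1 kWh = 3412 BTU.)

Heat load = 94.1 × 10⁶ BTU = 94,100,000 BTU
Gas: input = 94,100,000 / 0.821 = 114,616,322 BTU = 1,146 therm → 1,146 × £1.06 = £1,214.93
Electric: 94,100,000 BTU / 3412 = 27,580 kWh → × £0.188 = £5,184.88
Difference = |£1,214.93 − £5,184.88| = £3,969.94

£3969.94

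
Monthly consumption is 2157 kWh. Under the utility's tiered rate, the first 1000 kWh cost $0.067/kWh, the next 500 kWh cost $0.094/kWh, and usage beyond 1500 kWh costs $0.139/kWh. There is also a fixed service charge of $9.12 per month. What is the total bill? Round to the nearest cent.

First 1000 kWh × $0.067 = $67.00
Next 500 kWh × $0.094 = $47.00
Remaining 657 kWh × $0.139 = $91.32
Energy charge = $205.32; + service $9.12 = $214.44

$214.44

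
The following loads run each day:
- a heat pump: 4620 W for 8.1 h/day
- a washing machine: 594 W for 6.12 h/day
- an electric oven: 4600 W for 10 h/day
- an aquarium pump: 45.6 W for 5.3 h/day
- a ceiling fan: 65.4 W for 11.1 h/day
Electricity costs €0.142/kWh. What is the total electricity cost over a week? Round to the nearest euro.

€87

heat pump: 4620 W × 8.1 h × 7 d = 261,954 Wh = 262 kWh
washing machine: 594 W × 6.12 h × 7 d = 25,447 Wh = 25.45 kWh
electric oven: 4600 W × 10 h × 7 d = 322,000 Wh = 322 kWh
aquarium pump: 45.6 W × 5.3 h × 7 d = 1,692 Wh = 1.692 kWh
ceiling fan: 65.4 W × 11.1 h × 7 d = 5,082 Wh = 5.082 kWh
Total energy = 262 + 25.45 + 322 + 1.692 + 5.082 = 616.2 kWh
Cost = 616.2 kWh × €0.142 = €87.50 ≈ €87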